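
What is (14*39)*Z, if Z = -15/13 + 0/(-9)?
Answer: -630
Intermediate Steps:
Z = -15/13 (Z = -15*1/13 + 0*(-⅑) = -15/13 + 0 = -15/13 ≈ -1.1538)
(14*39)*Z = (14*39)*(-15/13) = 546*(-15/13) = -630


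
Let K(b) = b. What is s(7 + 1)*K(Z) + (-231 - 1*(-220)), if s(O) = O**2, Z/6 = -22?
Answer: -8459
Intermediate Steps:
Z = -132 (Z = 6*(-22) = -132)
s(7 + 1)*K(Z) + (-231 - 1*(-220)) = (7 + 1)**2*(-132) + (-231 - 1*(-220)) = 8**2*(-132) + (-231 + 220) = 64*(-132) - 11 = -8448 - 11 = -8459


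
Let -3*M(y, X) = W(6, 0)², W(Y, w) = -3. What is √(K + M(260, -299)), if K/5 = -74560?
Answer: I*√372803 ≈ 610.58*I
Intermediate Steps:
K = -372800 (K = 5*(-74560) = -372800)
M(y, X) = -3 (M(y, X) = -⅓*(-3)² = -⅓*9 = -3)
√(K + M(260, -299)) = √(-372800 - 3) = √(-372803) = I*√372803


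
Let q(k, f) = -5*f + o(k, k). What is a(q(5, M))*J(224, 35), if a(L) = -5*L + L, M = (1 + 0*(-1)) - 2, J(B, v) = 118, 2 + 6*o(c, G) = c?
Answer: -2596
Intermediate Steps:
o(c, G) = -⅓ + c/6
M = -1 (M = (1 + 0) - 2 = 1 - 2 = -1)
q(k, f) = -⅓ - 5*f + k/6 (q(k, f) = -5*f + (-⅓ + k/6) = -⅓ - 5*f + k/6)
a(L) = -4*L
a(q(5, M))*J(224, 35) = -4*(-⅓ - 5*(-1) + (⅙)*5)*118 = -4*(-⅓ + 5 + ⅚)*118 = -4*11/2*118 = -22*118 = -2596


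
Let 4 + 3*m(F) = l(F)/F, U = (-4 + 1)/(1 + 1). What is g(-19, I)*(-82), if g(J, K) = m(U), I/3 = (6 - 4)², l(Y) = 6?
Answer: 656/3 ≈ 218.67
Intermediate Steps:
U = -3/2 ≈ -1.5000
I = 12 (I = 3*(6 - 4)² = 3*2² = 3*4 = 12)
m(F) = -4/3 + 2/F (m(F) = -4/3 + (6/F)/3 = -4/3 + 2/F)
g(J, K) = -8/3 (g(J, K) = -4/3 + 2/(-3/2) = -4/3 + 2*(-⅔) = -4/3 - 4/3 = -8/3)
g(-19, I)*(-82) = -8/3*(-82) = 656/3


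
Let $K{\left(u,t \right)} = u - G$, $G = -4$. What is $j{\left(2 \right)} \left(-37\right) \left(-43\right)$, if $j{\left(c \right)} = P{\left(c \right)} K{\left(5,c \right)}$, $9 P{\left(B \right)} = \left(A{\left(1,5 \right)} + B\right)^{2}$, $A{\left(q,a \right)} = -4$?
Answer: $6364$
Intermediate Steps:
$K{\left(u,t \right)} = 4 + u$ ($K{\left(u,t \right)} = u - -4 = u + 4 = 4 + u$)
$P{\left(B \right)} = \frac{\left(-4 + B\right)^{2}}{9}$
$j{\left(c \right)} = \left(-4 + c\right)^{2}$ ($j{\left(c \right)} = \frac{\left(-4 + c\right)^{2}}{9} \left(4 + 5\right) = \frac{\left(-4 + c\right)^{2}}{9} \cdot 9 = \left(-4 + c\right)^{2}$)
$j{\left(2 \right)} \left(-37\right) \left(-43\right) = \left(-4 + 2\right)^{2} \left(-37\right) \left(-43\right) = \left(-2\right)^{2} \left(-37\right) \left(-43\right) = 4 \left(-37\right) \left(-43\right) = \left(-148\right) \left(-43\right) = 6364$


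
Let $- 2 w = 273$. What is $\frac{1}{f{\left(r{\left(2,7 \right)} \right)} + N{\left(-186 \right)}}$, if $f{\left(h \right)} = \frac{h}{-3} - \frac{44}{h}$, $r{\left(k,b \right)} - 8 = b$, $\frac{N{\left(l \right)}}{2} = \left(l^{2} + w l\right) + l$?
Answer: $\frac{15}{1793851} \approx 8.3619 \cdot 10^{-6}$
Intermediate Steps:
$w = - \frac{273}{2}$ ($w = \left(- \frac{1}{2}\right) 273 = - \frac{273}{2} \approx -136.5$)
$N{\left(l \right)} = - 271 l + 2 l^{2}$ ($N{\left(l \right)} = 2 \left(\left(l^{2} - \frac{273 l}{2}\right) + l\right) = 2 \left(l^{2} - \frac{271 l}{2}\right) = - 271 l + 2 l^{2}$)
$r{\left(k,b \right)} = 8 + b$
$f{\left(h \right)} = - \frac{44}{h} - \frac{h}{3}$ ($f{\left(h \right)} = h \left(- \frac{1}{3}\right) - \frac{44}{h} = - \frac{h}{3} - \frac{44}{h} = - \frac{44}{h} - \frac{h}{3}$)
$\frac{1}{f{\left(r{\left(2,7 \right)} \right)} + N{\left(-186 \right)}} = \frac{1}{\left(- \frac{44}{8 + 7} - \frac{8 + 7}{3}\right) - 186 \left(-271 + 2 \left(-186\right)\right)} = \frac{1}{\left(- \frac{44}{15} - 5\right) - 186 \left(-271 - 372\right)} = \frac{1}{\left(\left(-44\right) \frac{1}{15} - 5\right) - -119598} = \frac{1}{\left(- \frac{44}{15} - 5\right) + 119598} = \frac{1}{- \frac{119}{15} + 119598} = \frac{1}{\frac{1793851}{15}} = \frac{15}{1793851}$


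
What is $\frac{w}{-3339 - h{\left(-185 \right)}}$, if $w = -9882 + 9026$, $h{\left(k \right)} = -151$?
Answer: $\frac{214}{797} \approx 0.26851$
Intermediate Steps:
$w = -856$
$\frac{w}{-3339 - h{\left(-185 \right)}} = - \frac{856}{-3339 - -151} = - \frac{856}{-3339 + 151} = - \frac{856}{-3188} = \left(-856\right) \left(- \frac{1}{3188}\right) = \frac{214}{797}$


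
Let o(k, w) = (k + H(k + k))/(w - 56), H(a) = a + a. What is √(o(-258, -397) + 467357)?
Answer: √10656271887/151 ≈ 683.64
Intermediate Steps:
H(a) = 2*a
o(k, w) = 5*k/(-56 + w) (o(k, w) = (k + 2*(k + k))/(w - 56) = (k + 2*(2*k))/(-56 + w) = (k + 4*k)/(-56 + w) = (5*k)/(-56 + w) = 5*k/(-56 + w))
√(o(-258, -397) + 467357) = √(5*(-258)/(-56 - 397) + 467357) = √(5*(-258)/(-453) + 467357) = √(5*(-258)*(-1/453) + 467357) = √(430/151 + 467357) = √(70571337/151) = √10656271887/151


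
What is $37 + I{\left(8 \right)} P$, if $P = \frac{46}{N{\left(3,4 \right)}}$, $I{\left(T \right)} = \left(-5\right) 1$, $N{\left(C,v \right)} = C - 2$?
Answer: $-193$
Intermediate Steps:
$N{\left(C,v \right)} = -2 + C$ ($N{\left(C,v \right)} = C - 2 = -2 + C$)
$I{\left(T \right)} = -5$
$P = 46$ ($P = \frac{46}{-2 + 3} = \frac{46}{1} = 46 \cdot 1 = 46$)
$37 + I{\left(8 \right)} P = 37 - 230 = -193$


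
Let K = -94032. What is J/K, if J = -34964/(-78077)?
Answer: -8741/1835434116 ≈ -4.7624e-6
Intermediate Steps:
J = 34964/78077 (J = -34964*(-1/78077) = 34964/78077 ≈ 0.44781)
J/K = (34964/78077)/(-94032) = (34964/78077)*(-1/94032) = -8741/1835434116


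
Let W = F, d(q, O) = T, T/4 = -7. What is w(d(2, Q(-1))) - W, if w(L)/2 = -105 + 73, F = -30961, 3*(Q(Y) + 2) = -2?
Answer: 30897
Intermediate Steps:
Q(Y) = -8/3 (Q(Y) = -2 + (1/3)*(-2) = -2 - 2/3 = -8/3)
T = -28 (T = 4*(-7) = -28)
d(q, O) = -28
w(L) = -64 (w(L) = 2*(-105 + 73) = 2*(-32) = -64)
W = -30961
w(d(2, Q(-1))) - W = -64 - 1*(-30961) = -64 + 30961 = 30897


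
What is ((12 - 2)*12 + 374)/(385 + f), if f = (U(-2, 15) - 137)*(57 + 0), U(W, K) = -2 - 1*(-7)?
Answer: -494/7139 ≈ -0.069197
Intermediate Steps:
U(W, K) = 5 (U(W, K) = -2 + 7 = 5)
f = -7524 (f = (5 - 137)*(57 + 0) = -132*57 = -7524)
((12 - 2)*12 + 374)/(385 + f) = ((12 - 2)*12 + 374)/(385 - 7524) = (10*12 + 374)/(-7139) = (120 + 374)*(-1/7139) = 494*(-1/7139) = -494/7139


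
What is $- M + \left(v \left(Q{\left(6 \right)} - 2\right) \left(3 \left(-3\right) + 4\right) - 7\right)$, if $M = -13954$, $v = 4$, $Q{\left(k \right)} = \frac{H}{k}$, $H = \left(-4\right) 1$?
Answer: $\frac{42001}{3} \approx 14000.0$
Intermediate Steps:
$H = -4$
$Q{\left(k \right)} = - \frac{4}{k}$
$- M + \left(v \left(Q{\left(6 \right)} - 2\right) \left(3 \left(-3\right) + 4\right) - 7\right) = \left(-1\right) \left(-13954\right) - \left(7 - 4 \left(- \frac{4}{6} - 2\right) \left(3 \left(-3\right) + 4\right)\right) = 13954 - \left(7 - 4 \left(\left(-4\right) \frac{1}{6} - 2\right) \left(-9 + 4\right)\right) = 13954 - \left(7 - 4 \left(- \frac{2}{3} - 2\right) \left(-5\right)\right) = 13954 - \left(7 - 4 \left(- \frac{8}{3}\right) \left(-5\right)\right) = 13954 - - \frac{139}{3} = 13954 + \left(\frac{160}{3} - 7\right) = 13954 + \frac{139}{3} = \frac{42001}{3}$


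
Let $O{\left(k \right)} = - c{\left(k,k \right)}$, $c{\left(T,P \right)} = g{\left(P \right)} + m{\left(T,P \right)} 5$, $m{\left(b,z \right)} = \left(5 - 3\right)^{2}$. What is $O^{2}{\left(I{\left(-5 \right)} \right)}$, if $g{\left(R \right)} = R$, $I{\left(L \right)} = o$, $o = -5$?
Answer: $225$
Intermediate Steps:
$I{\left(L \right)} = -5$
$m{\left(b,z \right)} = 4$ ($m{\left(b,z \right)} = 2^{2} = 4$)
$c{\left(T,P \right)} = 20 + P$ ($c{\left(T,P \right)} = P + 4 \cdot 5 = P + 20 = 20 + P$)
$O{\left(k \right)} = -20 - k$ ($O{\left(k \right)} = - (20 + k) = -20 - k$)
$O^{2}{\left(I{\left(-5 \right)} \right)} = \left(-20 - -5\right)^{2} = \left(-20 + 5\right)^{2} = \left(-15\right)^{2} = 225$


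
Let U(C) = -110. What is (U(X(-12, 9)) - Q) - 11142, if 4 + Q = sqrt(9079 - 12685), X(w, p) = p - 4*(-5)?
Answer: -11248 - I*sqrt(3606) ≈ -11248.0 - 60.05*I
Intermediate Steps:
X(w, p) = 20 + p (X(w, p) = p + 20 = 20 + p)
Q = -4 + I*sqrt(3606) (Q = -4 + sqrt(9079 - 12685) = -4 + sqrt(-3606) = -4 + I*sqrt(3606) ≈ -4.0 + 60.05*I)
(U(X(-12, 9)) - Q) - 11142 = (-110 - (-4 + I*sqrt(3606))) - 11142 = (-110 + (4 - I*sqrt(3606))) - 11142 = (-106 - I*sqrt(3606)) - 11142 = -11248 - I*sqrt(3606)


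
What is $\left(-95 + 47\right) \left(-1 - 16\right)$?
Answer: $816$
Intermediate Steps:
$\left(-95 + 47\right) \left(-1 - 16\right) = - 48 \left(-1 - 16\right) = \left(-48\right) \left(-17\right) = 816$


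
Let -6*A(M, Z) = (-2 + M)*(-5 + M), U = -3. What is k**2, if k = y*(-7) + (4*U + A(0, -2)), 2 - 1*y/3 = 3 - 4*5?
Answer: 1532644/9 ≈ 1.7029e+5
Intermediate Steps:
A(M, Z) = -(-5 + M)*(-2 + M)/6 (A(M, Z) = -(-2 + M)*(-5 + M)/6 = -(-5 + M)*(-2 + M)/6)
y = 57 (y = 6 - 3*(3 - 4*5) = 6 - 3*(3 - 20) = 6 - 3*(-17) = 6 + 51 = 57)
k = -1238/3 (k = 57*(-7) + (4*(-3) + (-5/3 - 1/6*0**2 + (7/6)*0)) = -399 + (-12 + (-5/3 - 1/6*0 + 0)) = -399 + (-12 + (-5/3 + 0 + 0)) = -399 + (-12 - 5/3) = -399 - 41/3 = -1238/3 ≈ -412.67)
k**2 = (-1238/3)**2 = 1532644/9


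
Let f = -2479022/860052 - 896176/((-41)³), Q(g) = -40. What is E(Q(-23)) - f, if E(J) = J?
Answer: -1485463520785/29637821946 ≈ -50.121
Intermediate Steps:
f = 299950642945/29637821946 (f = -2479022*1/860052 - 896176/(-68921) = -1239511/430026 - 896176*(-1/68921) = -1239511/430026 + 896176/68921 = 299950642945/29637821946 ≈ 10.121)
E(Q(-23)) - f = -40 - 1*299950642945/29637821946 = -40 - 299950642945/29637821946 = -1485463520785/29637821946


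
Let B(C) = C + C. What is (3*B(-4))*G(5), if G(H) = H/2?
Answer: -60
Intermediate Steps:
B(C) = 2*C
G(H) = H/2 (G(H) = H*(1/2) = H/2)
(3*B(-4))*G(5) = (3*(2*(-4)))*((1/2)*5) = (3*(-8))*(5/2) = -24*5/2 = -60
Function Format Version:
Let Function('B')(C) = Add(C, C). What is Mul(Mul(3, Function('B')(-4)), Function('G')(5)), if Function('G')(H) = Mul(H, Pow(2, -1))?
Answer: -60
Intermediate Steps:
Function('B')(C) = Mul(2, C)
Function('G')(H) = Mul(Rational(1, 2), H) (Function('G')(H) = Mul(H, Rational(1, 2)) = Mul(Rational(1, 2), H))
Mul(Mul(3, Function('B')(-4)), Function('G')(5)) = Mul(Mul(3, Mul(2, -4)), Mul(Rational(1, 2), 5)) = Mul(Mul(3, -8), Rational(5, 2)) = Mul(-24, Rational(5, 2)) = -60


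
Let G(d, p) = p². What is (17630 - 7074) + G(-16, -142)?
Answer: 30720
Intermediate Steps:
(17630 - 7074) + G(-16, -142) = (17630 - 7074) + (-142)² = 10556 + 20164 = 30720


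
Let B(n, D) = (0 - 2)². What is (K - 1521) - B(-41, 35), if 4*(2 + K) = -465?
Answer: -6573/4 ≈ -1643.3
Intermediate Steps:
K = -473/4 (K = -2 + (¼)*(-465) = -2 - 465/4 = -473/4 ≈ -118.25)
B(n, D) = 4 (B(n, D) = (-2)² = 4)
(K - 1521) - B(-41, 35) = (-473/4 - 1521) - 1*4 = -6557/4 - 4 = -6573/4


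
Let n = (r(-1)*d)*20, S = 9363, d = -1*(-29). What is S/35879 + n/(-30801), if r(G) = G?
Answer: 309199583/1105109079 ≈ 0.27979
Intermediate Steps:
d = 29
n = -580 (n = -1*29*20 = -29*20 = -580)
S/35879 + n/(-30801) = 9363/35879 - 580/(-30801) = 9363*(1/35879) - 580*(-1/30801) = 9363/35879 + 580/30801 = 309199583/1105109079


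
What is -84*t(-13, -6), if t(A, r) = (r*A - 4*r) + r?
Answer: -8064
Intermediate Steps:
t(A, r) = -3*r + A*r (t(A, r) = (A*r - 4*r) + r = (-4*r + A*r) + r = -3*r + A*r)
-84*t(-13, -6) = -(-504)*(-3 - 13) = -(-504)*(-16) = -84*96 = -8064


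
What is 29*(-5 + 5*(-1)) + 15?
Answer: -275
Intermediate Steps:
29*(-5 + 5*(-1)) + 15 = 29*(-5 - 5) + 15 = 29*(-10) + 15 = -290 + 15 = -275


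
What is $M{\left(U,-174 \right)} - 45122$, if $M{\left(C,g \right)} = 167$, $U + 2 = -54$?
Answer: $-44955$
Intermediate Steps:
$U = -56$ ($U = -2 - 54 = -56$)
$M{\left(U,-174 \right)} - 45122 = 167 - 45122 = -44955$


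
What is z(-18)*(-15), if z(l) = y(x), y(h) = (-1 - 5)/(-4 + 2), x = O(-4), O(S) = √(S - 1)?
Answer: -45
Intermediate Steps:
O(S) = √(-1 + S)
x = I*√5 (x = √(-1 - 4) = √(-5) = I*√5 ≈ 2.2361*I)
y(h) = 3 (y(h) = -6/(-2) = -6*(-½) = 3)
z(l) = 3
z(-18)*(-15) = 3*(-15) = -45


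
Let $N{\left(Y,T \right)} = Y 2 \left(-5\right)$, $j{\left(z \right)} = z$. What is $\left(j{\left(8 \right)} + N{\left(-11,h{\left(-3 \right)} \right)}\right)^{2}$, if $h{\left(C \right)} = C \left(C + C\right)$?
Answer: $13924$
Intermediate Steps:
$h{\left(C \right)} = 2 C^{2}$ ($h{\left(C \right)} = C 2 C = 2 C^{2}$)
$N{\left(Y,T \right)} = - 10 Y$ ($N{\left(Y,T \right)} = 2 Y \left(-5\right) = - 10 Y$)
$\left(j{\left(8 \right)} + N{\left(-11,h{\left(-3 \right)} \right)}\right)^{2} = \left(8 - -110\right)^{2} = \left(8 + 110\right)^{2} = 118^{2} = 13924$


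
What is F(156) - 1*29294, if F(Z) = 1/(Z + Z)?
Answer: -9139727/312 ≈ -29294.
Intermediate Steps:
F(Z) = 1/(2*Z)
F(156) - 1*29294 = (1/2)/156 - 1*29294 = (1/2)*(1/156) - 29294 = 1/312 - 29294 = -9139727/312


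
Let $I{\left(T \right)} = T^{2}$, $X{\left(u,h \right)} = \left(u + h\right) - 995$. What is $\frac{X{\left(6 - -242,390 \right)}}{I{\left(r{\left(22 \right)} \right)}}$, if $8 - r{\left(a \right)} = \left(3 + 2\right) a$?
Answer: $- \frac{7}{204} \approx -0.034314$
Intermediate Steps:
$r{\left(a \right)} = 8 - 5 a$ ($r{\left(a \right)} = 8 - \left(3 + 2\right) a = 8 - 5 a$)
$X{\left(u,h \right)} = -995 + h + u$ ($X{\left(u,h \right)} = \left(h + u\right) - 995 = -995 + h + u$)
$\frac{X{\left(6 - -242,390 \right)}}{I{\left(r{\left(22 \right)} \right)}} = \frac{-995 + 390 + \left(6 - -242\right)}{\left(8 - 110\right)^{2}} = \frac{-995 + 390 + \left(6 + 242\right)}{\left(8 - 110\right)^{2}} = \frac{-995 + 390 + 248}{\left(-102\right)^{2}} = - \frac{357}{10404} = \left(-357\right) \frac{1}{10404} = - \frac{7}{204}$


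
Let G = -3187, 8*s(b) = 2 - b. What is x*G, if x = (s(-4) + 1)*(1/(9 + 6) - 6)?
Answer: 1985501/60 ≈ 33092.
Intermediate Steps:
s(b) = ¼ - b/8 (s(b) = (2 - b)/8 = ¼ - b/8)
x = -623/60 (x = ((¼ - ⅛*(-4)) + 1)*(1/(9 + 6) - 6) = ((¼ + ½) + 1)*(1/15 - 6) = (¾ + 1)*(1/15 - 6) = (7/4)*(-89/15) = -623/60 ≈ -10.383)
x*G = -623/60*(-3187) = 1985501/60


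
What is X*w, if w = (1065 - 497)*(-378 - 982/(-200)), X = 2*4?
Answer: -42383024/25 ≈ -1.6953e+6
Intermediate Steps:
X = 8
w = -5297878/25 (w = 568*(-378 - 982*(-1/200)) = 568*(-378 + 491/100) = 568*(-37309/100) = -5297878/25 ≈ -2.1192e+5)
X*w = 8*(-5297878/25) = -42383024/25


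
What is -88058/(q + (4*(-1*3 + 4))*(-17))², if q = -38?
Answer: -44029/5618 ≈ -7.8371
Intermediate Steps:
-88058/(q + (4*(-1*3 + 4))*(-17))² = -88058/(-38 + (4*(-1*3 + 4))*(-17))² = -88058/(-38 + (4*(-3 + 4))*(-17))² = -88058/(-38 + (4*1)*(-17))² = -88058/(-38 + 4*(-17))² = -88058/(-38 - 68)² = -88058/((-106)²) = -88058/11236 = -88058*1/11236 = -44029/5618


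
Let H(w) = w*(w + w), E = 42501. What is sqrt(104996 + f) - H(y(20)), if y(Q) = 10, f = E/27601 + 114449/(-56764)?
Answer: -200 + 9*sqrt(795465576485534140949)/783371582 ≈ 124.03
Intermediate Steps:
f = -746380085/1566743164 (f = 42501/27601 + 114449/(-56764) = 42501*(1/27601) + 114449*(-1/56764) = 42501/27601 - 114449/56764 = -746380085/1566743164 ≈ -0.47639)
H(w) = 2*w**2 (H(w) = w*(2*w) = 2*w**2)
sqrt(104996 + f) - H(y(20)) = sqrt(104996 - 746380085/1566743164) - 2*10**2 = sqrt(164501018867259/1566743164) - 2*100 = 9*sqrt(795465576485534140949)/783371582 - 1*200 = 9*sqrt(795465576485534140949)/783371582 - 200 = -200 + 9*sqrt(795465576485534140949)/783371582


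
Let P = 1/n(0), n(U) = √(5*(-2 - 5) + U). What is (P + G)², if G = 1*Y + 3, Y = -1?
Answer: (70 - I*√35)²/1225 ≈ 3.9714 - 0.67612*I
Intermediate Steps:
n(U) = √(-35 + U) (n(U) = √(5*(-7) + U) = √(-35 + U))
P = -I*√35/35 (P = 1/(√(-35 + 0)) = 1/(√(-35)) = 1/(I*√35) = -I*√35/35 ≈ -0.16903*I)
G = 2 (G = 1*(-1) + 3 = -1 + 3 = 2)
(P + G)² = (-I*√35/35 + 2)² = (2 - I*√35/35)²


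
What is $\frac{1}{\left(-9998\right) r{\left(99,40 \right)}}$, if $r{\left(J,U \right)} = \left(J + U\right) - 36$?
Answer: $- \frac{1}{1029794} \approx -9.7107 \cdot 10^{-7}$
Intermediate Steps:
$r{\left(J,U \right)} = -36 + J + U$
$\frac{1}{\left(-9998\right) r{\left(99,40 \right)}} = \frac{1}{\left(-9998\right) \left(-36 + 99 + 40\right)} = - \frac{1}{9998 \cdot 103} = \left(- \frac{1}{9998}\right) \frac{1}{103} = - \frac{1}{1029794}$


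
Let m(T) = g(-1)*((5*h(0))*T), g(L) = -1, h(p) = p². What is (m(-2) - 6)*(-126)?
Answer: 756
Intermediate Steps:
m(T) = 0 (m(T) = -5*0²*T = -5*0*T = -0*T = -1*0 = 0)
(m(-2) - 6)*(-126) = (0 - 6)*(-126) = -6*(-126) = 756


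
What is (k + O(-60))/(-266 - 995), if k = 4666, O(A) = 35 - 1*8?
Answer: -361/97 ≈ -3.7216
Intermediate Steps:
O(A) = 27 (O(A) = 35 - 8 = 27)
(k + O(-60))/(-266 - 995) = (4666 + 27)/(-266 - 995) = 4693/(-1261) = 4693*(-1/1261) = -361/97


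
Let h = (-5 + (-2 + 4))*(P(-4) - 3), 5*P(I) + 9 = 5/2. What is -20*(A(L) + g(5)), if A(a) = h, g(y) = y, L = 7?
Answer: -358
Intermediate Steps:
P(I) = -13/10 (P(I) = -9/5 + (5/2)/5 = -9/5 + (5*(½))/5 = -9/5 + (⅕)*(5/2) = -9/5 + ½ = -13/10)
h = 129/10 (h = (-5 + (-2 + 4))*(-13/10 - 3) = (-5 + 2)*(-43/10) = -3*(-43/10) = 129/10 ≈ 12.900)
A(a) = 129/10
-20*(A(L) + g(5)) = -20*(129/10 + 5) = -20*179/10 = -358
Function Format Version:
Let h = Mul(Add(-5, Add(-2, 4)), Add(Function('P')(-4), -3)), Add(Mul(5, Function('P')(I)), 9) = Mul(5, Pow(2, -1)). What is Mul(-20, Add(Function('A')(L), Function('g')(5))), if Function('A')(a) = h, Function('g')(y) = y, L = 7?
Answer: -358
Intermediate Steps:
Function('P')(I) = Rational(-13, 10) (Function('P')(I) = Add(Rational(-9, 5), Mul(Rational(1, 5), Mul(5, Pow(2, -1)))) = Add(Rational(-9, 5), Mul(Rational(1, 5), Mul(5, Rational(1, 2)))) = Add(Rational(-9, 5), Mul(Rational(1, 5), Rational(5, 2))) = Add(Rational(-9, 5), Rational(1, 2)) = Rational(-13, 10))
h = Rational(129, 10) (h = Mul(Add(-5, Add(-2, 4)), Add(Rational(-13, 10), -3)) = Mul(Add(-5, 2), Rational(-43, 10)) = Mul(-3, Rational(-43, 10)) = Rational(129, 10) ≈ 12.900)
Function('A')(a) = Rational(129, 10)
Mul(-20, Add(Function('A')(L), Function('g')(5))) = Mul(-20, Add(Rational(129, 10), 5)) = Mul(-20, Rational(179, 10)) = -358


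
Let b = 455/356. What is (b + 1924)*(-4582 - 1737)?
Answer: -48663329/4 ≈ -1.2166e+7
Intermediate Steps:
b = 455/356 (b = 455*(1/356) = 455/356 ≈ 1.2781)
(b + 1924)*(-4582 - 1737) = (455/356 + 1924)*(-4582 - 1737) = (685399/356)*(-6319) = -48663329/4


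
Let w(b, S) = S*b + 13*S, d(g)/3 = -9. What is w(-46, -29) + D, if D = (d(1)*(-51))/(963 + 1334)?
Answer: 2199606/2297 ≈ 957.60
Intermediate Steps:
d(g) = -27 (d(g) = 3*(-9) = -27)
w(b, S) = 13*S + S*b
D = 1377/2297 (D = (-27*(-51))/(963 + 1334) = 1377/2297 ≈ 0.59948)
w(-46, -29) + D = -29*(13 - 46) + 1377/2297 = -29*(-33) + 1377/2297 = 957 + 1377/2297 = 2199606/2297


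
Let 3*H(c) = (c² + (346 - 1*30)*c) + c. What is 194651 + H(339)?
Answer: 268779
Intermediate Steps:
H(c) = c²/3 + 317*c/3 (H(c) = ((c² + (346 - 1*30)*c) + c)/3 = ((c² + (346 - 30)*c) + c)/3 = ((c² + 316*c) + c)/3 = (c² + 317*c)/3 = c²/3 + 317*c/3)
194651 + H(339) = 194651 + (⅓)*339*(317 + 339) = 194651 + (⅓)*339*656 = 194651 + 74128 = 268779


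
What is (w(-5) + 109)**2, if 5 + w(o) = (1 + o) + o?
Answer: 9025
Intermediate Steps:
w(o) = -4 + 2*o (w(o) = -5 + ((1 + o) + o) = -5 + (1 + 2*o) = -4 + 2*o)
(w(-5) + 109)**2 = ((-4 + 2*(-5)) + 109)**2 = ((-4 - 10) + 109)**2 = (-14 + 109)**2 = 95**2 = 9025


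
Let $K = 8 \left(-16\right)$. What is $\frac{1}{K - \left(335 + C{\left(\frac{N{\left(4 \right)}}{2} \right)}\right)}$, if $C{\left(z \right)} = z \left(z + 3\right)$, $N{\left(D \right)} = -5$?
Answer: $- \frac{4}{1847} \approx -0.0021657$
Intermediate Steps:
$C{\left(z \right)} = z \left(3 + z\right)$
$K = -128$
$\frac{1}{K - \left(335 + C{\left(\frac{N{\left(4 \right)}}{2} \right)}\right)} = \frac{1}{-128 - \left(335 + - \frac{5}{2} \left(3 - \frac{5}{2}\right)\right)} = \frac{1}{-128 - \left(335 + \left(-5\right) \frac{1}{2} \left(3 - \frac{5}{2}\right)\right)} = \frac{1}{-128 - \left(335 - \frac{5 \left(3 - \frac{5}{2}\right)}{2}\right)} = \frac{1}{-128 - \left(335 - \frac{5}{4}\right)} = \frac{1}{-128 - \frac{1335}{4}} = \frac{1}{- \frac{1847}{4}} = - \frac{4}{1847}$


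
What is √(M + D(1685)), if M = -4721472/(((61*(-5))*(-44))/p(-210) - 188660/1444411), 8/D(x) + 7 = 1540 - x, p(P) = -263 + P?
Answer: √21979781491051759397/11519035 ≈ 407.00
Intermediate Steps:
D(x) = 8/(1533 - x) (D(x) = 8/(-7 + (1540 - x)) = 8/(1533 - x))
M = 36656135249832/221286725 (M = -4721472/(((61*(-5))*(-44))/(-263 - 210) - 188660/1444411) = -4721472/(-305*(-44)/(-473) - 188660*1/1444411) = -4721472/(13420*(-1/473) - 188660/1444411) = -4721472/(-1220/43 - 188660/1444411) = -4721472/(-1770293800/62109673) = -4721472*(-62109673/1770293800) = 36656135249832/221286725 ≈ 1.6565e+5)
√(M + D(1685)) = √(36656135249832/221286725 - 8/(-1533 + 1685)) = √(36656135249832/221286725 - 8/152) = √(36656135249832/221286725 - 8*1/152) = √(36656135249832/221286725 - 1/19) = √(696466348460083/4204447775) = √21979781491051759397/11519035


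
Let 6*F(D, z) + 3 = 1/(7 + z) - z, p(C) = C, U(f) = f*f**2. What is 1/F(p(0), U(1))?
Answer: -48/31 ≈ -1.5484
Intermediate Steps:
U(f) = f**3
F(D, z) = -1/2 - z/6 + 1/(6*(7 + z)) (F(D, z) = -1/2 + (1/(7 + z) - z)/6 = -1/2 + (-z/6 + 1/(6*(7 + z))) = -1/2 - z/6 + 1/(6*(7 + z)))
1/F(p(0), U(1)) = 1/((-20 - (1**3)**2 - 10*1**3)/(6*(7 + 1**3))) = 1/((-20 - 1*1**2 - 10*1)/(6*(7 + 1))) = 1/((1/6)*(-20 - 1*1 - 10)/8) = 1/((1/6)*(1/8)*(-20 - 1 - 10)) = 1/((1/6)*(1/8)*(-31)) = 1/(-31/48) = -48/31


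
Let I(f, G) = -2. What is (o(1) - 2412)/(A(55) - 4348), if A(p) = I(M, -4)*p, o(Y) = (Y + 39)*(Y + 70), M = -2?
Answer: -214/2229 ≈ -0.096007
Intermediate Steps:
o(Y) = (39 + Y)*(70 + Y)
A(p) = -2*p
(o(1) - 2412)/(A(55) - 4348) = ((2730 + 1**2 + 109*1) - 2412)/(-2*55 - 4348) = ((2730 + 1 + 109) - 2412)/(-110 - 4348) = (2840 - 2412)/(-4458) = 428*(-1/4458) = -214/2229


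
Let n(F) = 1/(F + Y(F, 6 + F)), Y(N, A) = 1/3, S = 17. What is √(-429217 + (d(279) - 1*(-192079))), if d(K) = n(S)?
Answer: I*√160305249/26 ≈ 486.97*I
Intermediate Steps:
Y(N, A) = ⅓
n(F) = 1/(⅓ + F) (n(F) = 1/(F + ⅓) = 1/(⅓ + F))
d(K) = 3/52 (d(K) = 3/(1 + 3*17) = 3/(1 + 51) = 3/52)
√(-429217 + (d(279) - 1*(-192079))) = √(-429217 + (3/52 - 1*(-192079))) = √(-429217 + (3/52 + 192079)) = √(-429217 + 9988111/52) = √(-12331173/52) = I*√160305249/26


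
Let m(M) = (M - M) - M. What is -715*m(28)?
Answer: 20020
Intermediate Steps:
m(M) = -M (m(M) = 0 - M = -M)
-715*m(28) = -(-715)*28 = -715*(-28) = 20020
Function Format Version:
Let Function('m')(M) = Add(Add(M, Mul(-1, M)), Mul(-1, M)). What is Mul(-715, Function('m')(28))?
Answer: 20020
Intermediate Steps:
Function('m')(M) = Mul(-1, M) (Function('m')(M) = Add(0, Mul(-1, M)) = Mul(-1, M))
Mul(-715, Function('m')(28)) = Mul(-715, Mul(-1, 28)) = Mul(-715, -28) = 20020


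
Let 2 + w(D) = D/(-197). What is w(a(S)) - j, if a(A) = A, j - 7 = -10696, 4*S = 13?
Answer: 8421343/788 ≈ 10687.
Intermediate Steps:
S = 13/4 (S = (¼)*13 = 13/4 ≈ 3.2500)
j = -10689 (j = 7 - 10696 = -10689)
w(D) = -2 - D/197 (w(D) = -2 + D/(-197) = -2 + D*(-1/197) = -2 - D/197)
w(a(S)) - j = (-2 - 1/197*13/4) - 1*(-10689) = (-2 - 13/788) + 10689 = -1589/788 + 10689 = 8421343/788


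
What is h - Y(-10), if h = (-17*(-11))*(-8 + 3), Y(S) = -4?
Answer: -931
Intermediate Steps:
h = -935 (h = 187*(-5) = -935)
h - Y(-10) = -935 - 1*(-4) = -935 + 4 = -931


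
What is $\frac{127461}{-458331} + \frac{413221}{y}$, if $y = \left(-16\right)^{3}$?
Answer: $- \frac{63304691469}{625774592} \approx -101.16$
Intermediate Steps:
$y = -4096$
$\frac{127461}{-458331} + \frac{413221}{y} = \frac{127461}{-458331} + \frac{413221}{-4096} = 127461 \left(- \frac{1}{458331}\right) + 413221 \left(- \frac{1}{4096}\right) = - \frac{42487}{152777} - \frac{413221}{4096} = - \frac{63304691469}{625774592}$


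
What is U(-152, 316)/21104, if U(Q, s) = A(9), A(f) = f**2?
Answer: 81/21104 ≈ 0.0038381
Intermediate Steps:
U(Q, s) = 81 (U(Q, s) = 9**2 = 81)
U(-152, 316)/21104 = 81/21104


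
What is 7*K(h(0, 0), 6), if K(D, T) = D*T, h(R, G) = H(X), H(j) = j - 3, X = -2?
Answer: -210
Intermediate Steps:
H(j) = -3 + j
h(R, G) = -5 (h(R, G) = -3 - 2 = -5)
7*K(h(0, 0), 6) = 7*(-5*6) = 7*(-30) = -210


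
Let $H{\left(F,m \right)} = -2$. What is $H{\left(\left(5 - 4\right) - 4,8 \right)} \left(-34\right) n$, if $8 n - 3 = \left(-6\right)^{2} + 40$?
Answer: $\frac{1343}{2} \approx 671.5$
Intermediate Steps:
$n = \frac{79}{8}$ ($n = \frac{3}{8} + \frac{\left(-6\right)^{2} + 40}{8} = \frac{3}{8} + \frac{36 + 40}{8} = \frac{3}{8} + \frac{1}{8} \cdot 76 = \frac{3}{8} + \frac{19}{2} = \frac{79}{8} \approx 9.875$)
$H{\left(\left(5 - 4\right) - 4,8 \right)} \left(-34\right) n = \left(-2\right) \left(-34\right) \frac{79}{8} = 68 \cdot \frac{79}{8} = \frac{1343}{2}$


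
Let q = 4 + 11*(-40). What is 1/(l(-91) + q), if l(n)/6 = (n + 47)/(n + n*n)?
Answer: -1365/595184 ≈ -0.0022934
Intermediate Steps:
q = -436 (q = 4 - 440 = -436)
l(n) = 6*(47 + n)/(n + n²) (l(n) = 6*((n + 47)/(n + n*n)) = 6*((47 + n)/(n + n²)) = 6*(47 + n)/(n + n²))
1/(l(-91) + q) = 1/(6*(47 - 91)/(-91*(1 - 91)) - 436) = 1/(6*(-1/91)*(-44)/(-90) - 436) = 1/(6*(-1/91)*(-1/90)*(-44) - 436) = 1/(-44/1365 - 436) = 1/(-595184/1365) = -1365/595184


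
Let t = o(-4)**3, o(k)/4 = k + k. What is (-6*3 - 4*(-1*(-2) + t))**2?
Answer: 17173054116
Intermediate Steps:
o(k) = 8*k (o(k) = 4*(k + k) = 4*(2*k) = 8*k)
t = -32768 (t = (8*(-4))**3 = (-32)**3 = -32768)
(-6*3 - 4*(-1*(-2) + t))**2 = (-6*3 - 4*(-1*(-2) - 32768))**2 = (-18 - 4*(2 - 32768))**2 = (-18 - 4*(-32766))**2 = (-18 + 131064)**2 = 131046**2 = 17173054116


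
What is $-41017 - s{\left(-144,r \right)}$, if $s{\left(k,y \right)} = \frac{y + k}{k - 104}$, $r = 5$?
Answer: $- \frac{10172355}{248} \approx -41018.0$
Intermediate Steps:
$s{\left(k,y \right)} = \frac{k + y}{-104 + k}$
$-41017 - s{\left(-144,r \right)} = -41017 - \frac{-144 + 5}{-104 - 144} = -41017 - \frac{1}{-248} \left(-139\right) = -41017 - \left(- \frac{1}{248}\right) \left(-139\right) = -41017 - \frac{139}{248} = - \frac{10172355}{248}$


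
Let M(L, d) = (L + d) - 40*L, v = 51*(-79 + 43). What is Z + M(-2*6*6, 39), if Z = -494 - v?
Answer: 4189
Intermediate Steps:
v = -1836 (v = 51*(-36) = -1836)
M(L, d) = d - 39*L
Z = 1342 (Z = -494 - 1*(-1836) = -494 + 1836 = 1342)
Z + M(-2*6*6, 39) = 1342 + (39 - 39*(-2*6)*6) = 1342 + (39 - (-468)*6) = 1342 + (39 - 39*(-72)) = 1342 + (39 + 2808) = 1342 + 2847 = 4189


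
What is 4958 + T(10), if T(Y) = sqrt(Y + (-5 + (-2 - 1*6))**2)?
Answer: 4958 + sqrt(179) ≈ 4971.4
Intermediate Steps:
T(Y) = sqrt(169 + Y) (T(Y) = sqrt(Y + (-5 + (-2 - 6))**2) = sqrt(Y + (-5 - 8)**2) = sqrt(Y + (-13)**2) = sqrt(Y + 169) = sqrt(169 + Y))
4958 + T(10) = 4958 + sqrt(169 + 10) = 4958 + sqrt(179)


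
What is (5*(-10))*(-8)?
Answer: 400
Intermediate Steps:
(5*(-10))*(-8) = -50*(-8) = 400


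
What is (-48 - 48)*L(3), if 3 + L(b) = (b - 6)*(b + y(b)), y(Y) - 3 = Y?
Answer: 2880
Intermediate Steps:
y(Y) = 3 + Y
L(b) = -3 + (-6 + b)*(3 + 2*b) (L(b) = -3 + (b - 6)*(b + (3 + b)) = -3 + (-6 + b)*(3 + 2*b))
(-48 - 48)*L(3) = (-48 - 48)*(-21 - 9*3 + 2*3²) = -96*(-21 - 27 + 2*9) = -96*(-21 - 27 + 18) = -96*(-30) = 2880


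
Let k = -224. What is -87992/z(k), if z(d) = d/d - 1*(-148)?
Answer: -87992/149 ≈ -590.55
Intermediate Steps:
z(d) = 149 (z(d) = 1 + 148 = 149)
-87992/z(k) = -87992/149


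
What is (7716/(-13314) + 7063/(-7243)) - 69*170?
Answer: -188552092705/16072217 ≈ -11732.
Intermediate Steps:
(7716/(-13314) + 7063/(-7243)) - 69*170 = (7716*(-1/13314) + 7063*(-1/7243)) - 11730 = (-1286/2219 - 7063/7243) - 11730 = -24987295/16072217 - 11730 = -188552092705/16072217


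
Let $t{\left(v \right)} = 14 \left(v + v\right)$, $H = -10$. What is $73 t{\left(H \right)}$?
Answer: $-20440$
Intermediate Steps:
$t{\left(v \right)} = 28 v$ ($t{\left(v \right)} = 14 \cdot 2 v = 28 v$)
$73 t{\left(H \right)} = 73 \cdot 28 \left(-10\right) = 73 \left(-280\right) = -20440$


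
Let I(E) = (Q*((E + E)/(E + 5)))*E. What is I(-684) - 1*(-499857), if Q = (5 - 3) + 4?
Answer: 333788631/679 ≈ 4.9159e+5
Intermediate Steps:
Q = 6 (Q = 2 + 4 = 6)
I(E) = 12*E²/(5 + E) (I(E) = (6*((E + E)/(E + 5)))*E = (6*((2*E)/(5 + E)))*E = (6*(2*E/(5 + E)))*E = (12*E/(5 + E))*E = 12*E²/(5 + E))
I(-684) - 1*(-499857) = 12*(-684)²/(5 - 684) - 1*(-499857) = 12*467856/(-679) + 499857 = 12*467856*(-1/679) + 499857 = -5614272/679 + 499857 = 333788631/679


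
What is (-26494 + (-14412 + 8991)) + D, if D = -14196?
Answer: -46111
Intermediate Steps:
(-26494 + (-14412 + 8991)) + D = (-26494 + (-14412 + 8991)) - 14196 = (-26494 - 5421) - 14196 = -31915 - 14196 = -46111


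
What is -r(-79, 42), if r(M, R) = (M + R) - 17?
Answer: 54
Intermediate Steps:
r(M, R) = -17 + M + R
-r(-79, 42) = -(-17 - 79 + 42) = -1*(-54) = 54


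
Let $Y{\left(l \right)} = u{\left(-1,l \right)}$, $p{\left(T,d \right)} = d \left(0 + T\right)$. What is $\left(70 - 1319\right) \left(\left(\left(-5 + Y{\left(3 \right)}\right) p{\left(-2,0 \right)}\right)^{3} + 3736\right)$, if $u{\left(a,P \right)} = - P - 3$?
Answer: $-4666264$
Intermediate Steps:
$p{\left(T,d \right)} = T d$ ($p{\left(T,d \right)} = d T = T d$)
$u{\left(a,P \right)} = -3 - P$
$Y{\left(l \right)} = -3 - l$
$\left(70 - 1319\right) \left(\left(\left(-5 + Y{\left(3 \right)}\right) p{\left(-2,0 \right)}\right)^{3} + 3736\right) = \left(70 - 1319\right) \left(\left(\left(-5 - 6\right) \left(\left(-2\right) 0\right)\right)^{3} + 3736\right) = - 1249 \left(\left(\left(-5 - 6\right) 0\right)^{3} + 3736\right) = - 1249 \left(\left(\left(-11\right) 0\right)^{3} + 3736\right) = - 1249 \left(0^{3} + 3736\right) = - 1249 \left(0 + 3736\right) = \left(-1249\right) 3736 = -4666264$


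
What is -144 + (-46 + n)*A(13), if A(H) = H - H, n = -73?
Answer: -144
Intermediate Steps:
A(H) = 0
-144 + (-46 + n)*A(13) = -144 + (-46 - 73)*0 = -144 - 119*0 = -144 + 0 = -144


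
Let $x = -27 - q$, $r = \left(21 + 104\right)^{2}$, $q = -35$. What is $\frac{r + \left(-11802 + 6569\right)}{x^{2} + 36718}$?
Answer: $\frac{5196}{18391} \approx 0.28253$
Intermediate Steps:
$r = 15625$ ($r = 125^{2} = 15625$)
$x = 8$ ($x = -27 - -35 = -27 + 35 = 8$)
$\frac{r + \left(-11802 + 6569\right)}{x^{2} + 36718} = \frac{15625 + \left(-11802 + 6569\right)}{8^{2} + 36718} = \frac{15625 - 5233}{64 + 36718} = \frac{10392}{36782} = 10392 \cdot \frac{1}{36782} = \frac{5196}{18391}$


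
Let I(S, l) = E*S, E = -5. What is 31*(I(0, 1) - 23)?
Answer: -713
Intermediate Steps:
I(S, l) = -5*S
31*(I(0, 1) - 23) = 31*(-5*0 - 23) = 31*(0 - 23) = 31*(-23) = -713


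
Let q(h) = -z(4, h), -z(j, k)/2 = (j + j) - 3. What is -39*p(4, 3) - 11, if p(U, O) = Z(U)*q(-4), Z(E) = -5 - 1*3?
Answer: 3109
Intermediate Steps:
Z(E) = -8 (Z(E) = -5 - 3 = -8)
z(j, k) = 6 - 4*j (z(j, k) = -2*((j + j) - 3) = -2*(2*j - 3) = -2*(-3 + 2*j) = 6 - 4*j)
q(h) = 10 (q(h) = -(6 - 4*4) = -(6 - 16) = -1*(-10) = 10)
p(U, O) = -80 (p(U, O) = -8*10 = -80)
-39*p(4, 3) - 11 = -39*(-80) - 11 = 3120 - 11 = 3109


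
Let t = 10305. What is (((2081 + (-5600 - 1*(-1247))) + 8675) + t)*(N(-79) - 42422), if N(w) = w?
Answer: -710106708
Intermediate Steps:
(((2081 + (-5600 - 1*(-1247))) + 8675) + t)*(N(-79) - 42422) = (((2081 + (-5600 - 1*(-1247))) + 8675) + 10305)*(-79 - 42422) = (((2081 + (-5600 + 1247)) + 8675) + 10305)*(-42501) = (((2081 - 4353) + 8675) + 10305)*(-42501) = ((-2272 + 8675) + 10305)*(-42501) = (6403 + 10305)*(-42501) = 16708*(-42501) = -710106708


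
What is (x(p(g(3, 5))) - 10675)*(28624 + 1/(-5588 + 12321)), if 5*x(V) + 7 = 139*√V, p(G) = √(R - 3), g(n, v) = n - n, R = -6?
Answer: -10288066929126/33665 + 26788829627*(-1)^(¼)*√3/33665 ≈ -3.0463e+8 + 9.7459e+5*I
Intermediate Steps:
g(n, v) = 0
p(G) = 3*I (p(G) = √(-6 - 3) = √(-9) = 3*I)
x(V) = -7/5 + 139*√V/5 (x(V) = -7/5 + (139*√V)/5 = -7/5 + 139*√V/5)
(x(p(g(3, 5))) - 10675)*(28624 + 1/(-5588 + 12321)) = ((-7/5 + 139*√(3*I)/5) - 10675)*(28624 + 1/(-5588 + 12321)) = ((-7/5 + 139*(√3*√I)/5) - 10675)*(28624 + 1/6733) = ((-7/5 + 139*√3*√I/5) - 10675)*(28624 + 1/6733) = (-53382/5 + 139*√3*√I/5)*(192725393/6733) = -10288066929126/33665 + 26788829627*√3*√I/33665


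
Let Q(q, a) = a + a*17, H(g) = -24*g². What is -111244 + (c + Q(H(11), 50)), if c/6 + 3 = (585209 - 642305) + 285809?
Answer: 1261916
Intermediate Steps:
Q(q, a) = 18*a (Q(q, a) = a + 17*a = 18*a)
c = 1372260 (c = -18 + 6*((585209 - 642305) + 285809) = -18 + 6*(-57096 + 285809) = -18 + 6*228713 = -18 + 1372278 = 1372260)
-111244 + (c + Q(H(11), 50)) = -111244 + (1372260 + 18*50) = -111244 + (1372260 + 900) = -111244 + 1373160 = 1261916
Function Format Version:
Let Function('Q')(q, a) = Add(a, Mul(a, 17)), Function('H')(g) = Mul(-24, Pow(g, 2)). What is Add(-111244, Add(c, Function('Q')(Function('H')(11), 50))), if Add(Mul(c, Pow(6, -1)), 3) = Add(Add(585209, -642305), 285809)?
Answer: 1261916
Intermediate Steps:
Function('Q')(q, a) = Mul(18, a) (Function('Q')(q, a) = Add(a, Mul(17, a)) = Mul(18, a))
c = 1372260 (c = Add(-18, Mul(6, Add(Add(585209, -642305), 285809))) = Add(-18, Mul(6, Add(-57096, 285809))) = Add(-18, Mul(6, 228713)) = Add(-18, 1372278) = 1372260)
Add(-111244, Add(c, Function('Q')(Function('H')(11), 50))) = Add(-111244, Add(1372260, Mul(18, 50))) = Add(-111244, Add(1372260, 900)) = Add(-111244, 1373160) = 1261916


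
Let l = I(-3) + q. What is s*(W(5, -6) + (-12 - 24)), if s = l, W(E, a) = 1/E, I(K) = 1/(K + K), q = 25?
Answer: -26671/30 ≈ -889.03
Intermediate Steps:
I(K) = 1/(2*K)
l = 149/6 (l = (½)/(-3) + 25 = (½)*(-⅓) + 25 = -⅙ + 25 = 149/6 ≈ 24.833)
W(E, a) = 1/E
s = 149/6 ≈ 24.833
s*(W(5, -6) + (-12 - 24)) = 149*(1/5 + (-12 - 24))/6 = 149*(⅕ - 36)/6 = (149/6)*(-179/5) = -26671/30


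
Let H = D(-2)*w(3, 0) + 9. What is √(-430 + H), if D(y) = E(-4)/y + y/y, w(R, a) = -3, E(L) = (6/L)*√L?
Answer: √(-1696 - 18*I)/2 ≈ 0.10927 - 20.592*I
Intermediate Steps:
E(L) = 6/√L
D(y) = 1 - 3*I/y (D(y) = (6/√(-4))/y + y/y = (6*(-I/2))/y + 1 = (-3*I)/y + 1 = -3*I/y + 1 = 1 - 3*I/y)
H = 6 - 9*I/2 (H = ((-2 - 3*I)/(-2))*(-3) + 9 = -(-2 - 3*I)/2*(-3) + 9 = (1 + 3*I/2)*(-3) + 9 = (-3 - 9*I/2) + 9 = 6 - 9*I/2 ≈ 6.0 - 4.5*I)
√(-430 + H) = √(-430 + (6 - 9*I/2)) = √(-424 - 9*I/2)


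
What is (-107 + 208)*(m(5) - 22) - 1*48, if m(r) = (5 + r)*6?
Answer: 3790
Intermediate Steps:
m(r) = 30 + 6*r
(-107 + 208)*(m(5) - 22) - 1*48 = (-107 + 208)*((30 + 6*5) - 22) - 1*48 = 101*((30 + 30) - 22) - 48 = 101*(60 - 22) - 48 = 101*38 - 48 = 3838 - 48 = 3790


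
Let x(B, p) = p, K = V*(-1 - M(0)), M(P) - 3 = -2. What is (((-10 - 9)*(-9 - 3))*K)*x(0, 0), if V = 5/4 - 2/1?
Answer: 0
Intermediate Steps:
M(P) = 1 (M(P) = 3 - 2 = 1)
V = -3/4 (V = 5*(1/4) - 2*1 = 5/4 - 2 = -3/4 ≈ -0.75000)
K = 3/2 (K = -3*(-1 - 1*1)/4 = -3*(-1 - 1)/4 = -3/4*(-2) = 3/2 ≈ 1.5000)
(((-10 - 9)*(-9 - 3))*K)*x(0, 0) = (((-10 - 9)*(-9 - 3))*(3/2))*0 = (-19*(-12)*(3/2))*0 = (228*(3/2))*0 = 342*0 = 0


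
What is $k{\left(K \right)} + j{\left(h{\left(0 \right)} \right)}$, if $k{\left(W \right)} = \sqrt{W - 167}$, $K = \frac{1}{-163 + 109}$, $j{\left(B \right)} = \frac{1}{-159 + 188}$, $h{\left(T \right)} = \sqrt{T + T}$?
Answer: $\frac{1}{29} + \frac{i \sqrt{54114}}{18} \approx 0.034483 + 12.924 i$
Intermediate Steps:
$h{\left(T \right)} = \sqrt{2} \sqrt{T}$ ($h{\left(T \right)} = \sqrt{2 T} = \sqrt{2} \sqrt{T}$)
$j{\left(B \right)} = \frac{1}{29}$
$K = - \frac{1}{54}$ ($K = \frac{1}{-54} = - \frac{1}{54} \approx -0.018519$)
$k{\left(W \right)} = \sqrt{-167 + W}$
$k{\left(K \right)} + j{\left(h{\left(0 \right)} \right)} = \sqrt{-167 - \frac{1}{54}} + \frac{1}{29} = \sqrt{- \frac{9019}{54}} + \frac{1}{29} = \frac{i \sqrt{54114}}{18} + \frac{1}{29} = \frac{1}{29} + \frac{i \sqrt{54114}}{18}$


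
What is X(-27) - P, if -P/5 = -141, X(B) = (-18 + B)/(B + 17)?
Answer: -1401/2 ≈ -700.50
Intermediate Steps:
X(B) = (-18 + B)/(17 + B)
P = 705 (P = -5*(-141) = 705)
X(-27) - P = (-18 - 27)/(17 - 27) - 1*705 = -45/(-10) - 705 = -⅒*(-45) - 705 = 9/2 - 705 = -1401/2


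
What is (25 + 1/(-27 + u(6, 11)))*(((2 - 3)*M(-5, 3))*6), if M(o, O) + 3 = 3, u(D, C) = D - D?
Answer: 0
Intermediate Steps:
u(D, C) = 0
M(o, O) = 0 (M(o, O) = -3 + 3 = 0)
(25 + 1/(-27 + u(6, 11)))*(((2 - 3)*M(-5, 3))*6) = (25 + 1/(-27 + 0))*(((2 - 3)*0)*6) = (25 + 1/(-27))*(-1*0*6) = (25 - 1/27)*(0*6) = (674/27)*0 = 0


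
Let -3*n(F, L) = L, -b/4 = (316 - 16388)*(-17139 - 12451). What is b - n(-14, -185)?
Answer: -5706845945/3 ≈ -1.9023e+9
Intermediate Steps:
b = -1902281920 (b = -4*(316 - 16388)*(-17139 - 12451) = -(-64288)*(-29590) = -4*475570480 = -1902281920)
n(F, L) = -L/3
b - n(-14, -185) = -1902281920 - (-1)*(-185)/3 = -1902281920 - 1*185/3 = -1902281920 - 185/3 = -5706845945/3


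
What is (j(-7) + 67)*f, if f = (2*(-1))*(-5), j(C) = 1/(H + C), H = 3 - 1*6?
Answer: 669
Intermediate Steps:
H = -3 (H = 3 - 6 = -3)
j(C) = 1/(-3 + C)
f = 10 (f = -2*(-5) = 10)
(j(-7) + 67)*f = (1/(-3 - 7) + 67)*10 = (1/(-10) + 67)*10 = (-⅒ + 67)*10 = (669/10)*10 = 669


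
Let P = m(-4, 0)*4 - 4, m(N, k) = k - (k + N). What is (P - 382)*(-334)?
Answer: 123580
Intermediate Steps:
m(N, k) = -N (m(N, k) = k - (N + k) = k + (-N - k) = -N)
P = 12 (P = -1*(-4)*4 - 4 = 4*4 - 4 = 16 - 4 = 12)
(P - 382)*(-334) = (12 - 382)*(-334) = -370*(-334) = 123580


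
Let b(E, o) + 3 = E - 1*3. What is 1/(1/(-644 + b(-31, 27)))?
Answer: -681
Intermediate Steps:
b(E, o) = -6 + E (b(E, o) = -3 + (E - 1*3) = -3 + (E - 3) = -3 + (-3 + E) = -6 + E)
1/(1/(-644 + b(-31, 27))) = 1/(1/(-644 + (-6 - 31))) = 1/(1/(-644 - 37)) = 1/(1/(-681)) = 1/(-1/681) = -681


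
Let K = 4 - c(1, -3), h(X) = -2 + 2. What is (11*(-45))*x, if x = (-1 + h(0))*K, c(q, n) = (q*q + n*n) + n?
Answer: -1485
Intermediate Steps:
c(q, n) = n + n**2 + q**2 (c(q, n) = (q**2 + n**2) + n = (n**2 + q**2) + n = n + n**2 + q**2)
h(X) = 0
K = -3 (K = 4 - (-3 + (-3)**2 + 1**2) = 4 - (-3 + 9 + 1) = 4 - 1*7 = 4 - 7 = -3)
x = 3 (x = (-1 + 0)*(-3) = -1*(-3) = 3)
(11*(-45))*x = (11*(-45))*3 = -495*3 = -1485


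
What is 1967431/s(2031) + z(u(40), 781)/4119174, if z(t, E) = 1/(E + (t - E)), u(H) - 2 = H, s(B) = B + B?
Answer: 56729334354635/117124593516 ≈ 484.35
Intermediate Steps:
s(B) = 2*B
u(H) = 2 + H
z(t, E) = 1/t
1967431/s(2031) + z(u(40), 781)/4119174 = 1967431/((2*2031)) + 1/((2 + 40)*4119174) = 1967431/4062 + (1/4119174)/42 = 1967431*(1/4062) + (1/42)*(1/4119174) = 1967431/4062 + 1/173005308 = 56729334354635/117124593516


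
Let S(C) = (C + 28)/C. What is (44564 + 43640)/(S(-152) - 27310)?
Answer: -3351752/1037749 ≈ -3.2298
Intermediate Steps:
S(C) = (28 + C)/C
(44564 + 43640)/(S(-152) - 27310) = (44564 + 43640)/((28 - 152)/(-152) - 27310) = 88204/(-1/152*(-124) - 27310) = 88204/(31/38 - 27310) = 88204/(-1037749/38) = 88204*(-38/1037749) = -3351752/1037749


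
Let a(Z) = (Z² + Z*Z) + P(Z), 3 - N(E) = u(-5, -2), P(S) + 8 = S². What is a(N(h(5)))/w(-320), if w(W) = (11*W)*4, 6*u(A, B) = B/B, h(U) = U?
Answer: -193/168960 ≈ -0.0011423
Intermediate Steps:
u(A, B) = ⅙ (u(A, B) = (B/B)/6 = (⅙)*1 = ⅙)
P(S) = -8 + S²
N(E) = 17/6 (N(E) = 3 - 1*⅙ = 3 - ⅙ = 17/6)
a(Z) = -8 + 3*Z² (a(Z) = (Z² + Z*Z) + (-8 + Z²) = (Z² + Z²) + (-8 + Z²) = 2*Z² + (-8 + Z²) = -8 + 3*Z²)
w(W) = 44*W
a(N(h(5)))/w(-320) = (-8 + 3*(17/6)²)/((44*(-320))) = (-8 + 3*(289/36))/(-14080) = (-8 + 289/12)*(-1/14080) = (193/12)*(-1/14080) = -193/168960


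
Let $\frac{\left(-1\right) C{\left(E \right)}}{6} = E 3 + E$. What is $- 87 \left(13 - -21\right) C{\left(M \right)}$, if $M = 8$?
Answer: $567936$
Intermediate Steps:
$C{\left(E \right)} = - 24 E$ ($C{\left(E \right)} = - 6 \left(E 3 + E\right) = - 6 \left(3 E + E\right) = - 6 \cdot 4 E = - 24 E$)
$- 87 \left(13 - -21\right) C{\left(M \right)} = - 87 \left(13 - -21\right) \left(\left(-24\right) 8\right) = - 87 \left(13 + 21\right) \left(-192\right) = \left(-87\right) 34 \left(-192\right) = \left(-2958\right) \left(-192\right) = 567936$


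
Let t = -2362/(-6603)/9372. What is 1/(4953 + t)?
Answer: 30941658/153254033255 ≈ 0.00020190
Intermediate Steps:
t = 1181/30941658 (t = -2362*(-1/6603)*(1/9372) = (2362/6603)*(1/9372) = 1181/30941658 ≈ 3.8169e-5)
1/(4953 + t) = 1/(4953 + 1181/30941658) = 1/(153254033255/30941658) = 30941658/153254033255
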